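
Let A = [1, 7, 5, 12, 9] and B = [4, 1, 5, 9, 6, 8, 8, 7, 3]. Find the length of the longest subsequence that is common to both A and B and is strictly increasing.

3

A longest common strictly increasing subsequence is 1, 5, 9 (length 3); it appears in order in both A and B, and no longer such subsequence exists.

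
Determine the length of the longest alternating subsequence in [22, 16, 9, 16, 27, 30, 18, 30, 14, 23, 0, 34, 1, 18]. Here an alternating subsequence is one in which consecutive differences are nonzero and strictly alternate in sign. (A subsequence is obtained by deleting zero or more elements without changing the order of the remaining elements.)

11

A longest alternating subsequence is 22, 16, 27, 18, 30, 14, 23, 0, 34, 1, 18 (positions 1,2,5,7,8,9,10,11,12,13,14); its 10 consecutive differences strictly alternate in sign, and length 11 is optimal.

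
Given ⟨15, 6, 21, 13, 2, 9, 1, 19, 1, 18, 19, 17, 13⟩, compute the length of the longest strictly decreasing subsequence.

Scanning left to right, the best length ending at each element is: 15→1, 6→2, 21→1, 13→2, 2→3, 9→3, 1→4, 19→2, 1→4, 18→3, 19→2, 17→4, 13→5.
So the longest decreasing subsequence has length 5, e.g. 21, 19, 18, 17, 13.

5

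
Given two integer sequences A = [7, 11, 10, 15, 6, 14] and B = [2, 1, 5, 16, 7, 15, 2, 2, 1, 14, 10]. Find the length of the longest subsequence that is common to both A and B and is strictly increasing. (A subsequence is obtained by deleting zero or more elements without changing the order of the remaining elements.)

For each value that appears in both, track the longest common increasing run ending there.
The best achievable length is 2; one witness is 7, 15 (A-positions 1,4, B-positions 5,6).

2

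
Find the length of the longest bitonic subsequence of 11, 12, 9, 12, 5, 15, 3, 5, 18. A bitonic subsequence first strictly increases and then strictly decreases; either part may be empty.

Let inc[i] be the LIS ending at i and dec[i] the longest strictly decreasing subsequence starting at i. inc = [1, 2, 1, 2, 1, 3, 1, 2, 4], dec = [4, 4, 3, 3, 2, 2, 1, 1, 1].
max_i inc[i]+dec[i]−1 = 5, with one witness 11, 12, 9, 5, 3.

5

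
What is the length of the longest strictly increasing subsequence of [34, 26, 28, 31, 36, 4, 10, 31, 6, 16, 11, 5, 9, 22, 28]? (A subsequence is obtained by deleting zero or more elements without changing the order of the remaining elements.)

Let dp[i] be the longest increasing subsequence ending at position i. Then dp = [1, 1, 2, 3, 4, 1, 2, 3, 2, 3, 3, 2, 3, 4, 5].
The maximum is 5; one witness is 4, 10, 16, 22, 28 at positions 6,7,10,14,15.

5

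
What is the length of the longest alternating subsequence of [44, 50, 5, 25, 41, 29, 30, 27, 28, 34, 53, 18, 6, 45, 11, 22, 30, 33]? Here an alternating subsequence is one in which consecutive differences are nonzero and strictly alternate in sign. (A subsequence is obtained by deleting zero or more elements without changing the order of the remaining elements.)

Track the best alternating length ending on an up-step vs a down-step at each position: up/down = 1/1, 2/1, 1/3, 4/3, 4/3, 4/5, 6/5, 4/7, 8/7, 8/5, 8/1, 4/9, 4/9, 10/9, 10/11, 12/11, 12/11, 12/11.
The maximum over both is 12; one such subsequence is 44, 50, 5, 41, 29, 30, 27, 28, 18, 45, 11, 22.

12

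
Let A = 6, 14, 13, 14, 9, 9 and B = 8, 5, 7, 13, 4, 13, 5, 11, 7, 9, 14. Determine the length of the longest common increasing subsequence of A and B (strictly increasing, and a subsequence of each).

2

For each value that appears in both, track the longest common increasing run ending there.
The best achievable length is 2; one witness is 13, 14 (A-positions 3,4, B-positions 4,11).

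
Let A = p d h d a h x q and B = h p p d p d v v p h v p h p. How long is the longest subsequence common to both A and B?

Backtracking the LCS table gives one alignment: p (A1,B5) → d (A2,B6) → h (A3,B10) → h (A6,B13).
So the longest common subsequence has length 4.

4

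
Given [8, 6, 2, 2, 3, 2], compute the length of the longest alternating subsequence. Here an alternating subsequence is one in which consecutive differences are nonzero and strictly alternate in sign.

4

A longest alternating subsequence is 8, 2, 3, 2 (positions 1,3,5,6); its 3 consecutive differences strictly alternate in sign, and length 4 is optimal.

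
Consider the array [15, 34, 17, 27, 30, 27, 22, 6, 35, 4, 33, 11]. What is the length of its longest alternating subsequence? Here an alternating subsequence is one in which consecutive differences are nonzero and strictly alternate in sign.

9

Track the best alternating length ending on an up-step vs a down-step at each position: up/down = 1/1, 2/1, 2/3, 4/3, 4/3, 4/5, 4/5, 1/5, 6/1, 1/7, 8/7, 8/9.
The maximum over both is 9; one such subsequence is 15, 34, 17, 30, 27, 35, 4, 33, 11.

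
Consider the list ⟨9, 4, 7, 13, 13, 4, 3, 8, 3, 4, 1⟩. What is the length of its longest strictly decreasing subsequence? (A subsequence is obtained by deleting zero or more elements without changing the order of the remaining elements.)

5

One longest decreasing subsequence is 9, 7, 4, 3, 1 (positions 1,3,6,7,11), of length 5; no longer one exists.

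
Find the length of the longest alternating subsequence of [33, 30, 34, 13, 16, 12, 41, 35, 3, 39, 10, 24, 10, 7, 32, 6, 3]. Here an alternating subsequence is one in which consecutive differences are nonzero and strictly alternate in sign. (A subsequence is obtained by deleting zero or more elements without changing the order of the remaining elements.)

14

A longest alternating subsequence is 33, 30, 34, 13, 16, 12, 41, 35, 39, 10, 24, 10, 32, 6 (positions 1,2,3,4,5,6,7,8,10,11,12,13,15,16); its 13 consecutive differences strictly alternate in sign, and length 14 is optimal.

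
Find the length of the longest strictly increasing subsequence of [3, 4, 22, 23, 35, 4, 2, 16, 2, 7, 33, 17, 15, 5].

5

Scanning left to right, the best length ending at each element is: 3→1, 4→2, 22→3, 23→4, 35→5, 4→2, 2→1, 16→3, 2→1, 7→3, 33→5, 17→4, 15→4, 5→3.
So the longest increasing subsequence has length 5, e.g. 3, 4, 22, 23, 35.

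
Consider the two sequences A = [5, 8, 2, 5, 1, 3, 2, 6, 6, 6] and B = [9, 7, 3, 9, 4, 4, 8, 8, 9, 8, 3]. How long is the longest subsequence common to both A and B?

2

Backtracking the LCS table gives one alignment: 8 (A2,B10) → 3 (A6,B11).
So the longest common subsequence has length 2.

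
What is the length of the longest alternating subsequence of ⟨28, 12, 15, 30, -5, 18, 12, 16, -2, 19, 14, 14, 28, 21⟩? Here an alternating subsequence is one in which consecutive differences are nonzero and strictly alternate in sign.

Track the best alternating length ending on an up-step vs a down-step at each position: up/down = 1/1, 1/2, 3/2, 3/1, 1/4, 5/4, 5/6, 7/6, 5/8, 9/4, 9/10, 9/10, 11/4, 11/12.
The maximum over both is 12; one such subsequence is 28, 12, 15, -5, 18, 12, 16, -2, 19, 14, 28, 21.

12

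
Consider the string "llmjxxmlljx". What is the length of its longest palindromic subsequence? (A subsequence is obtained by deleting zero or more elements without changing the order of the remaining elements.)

8

One longest palindromic subsequence is llmxxmll (positions 1,2,3,5,6,7,8,9); it reads the same forward and backward, and the interval DP gives dp[1][11] = 8.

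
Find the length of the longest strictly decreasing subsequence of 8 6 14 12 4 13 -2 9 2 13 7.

4

One longest decreasing subsequence is 8, 6, 4, -2 (positions 1,2,5,7), of length 4; no longer one exists.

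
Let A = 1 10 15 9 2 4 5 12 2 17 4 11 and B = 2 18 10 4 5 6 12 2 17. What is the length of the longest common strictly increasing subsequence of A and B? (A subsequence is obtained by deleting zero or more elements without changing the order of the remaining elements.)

A longest common strictly increasing subsequence is 2, 4, 5, 12, 17 (length 5); it appears in order in both A and B, and no longer such subsequence exists.

5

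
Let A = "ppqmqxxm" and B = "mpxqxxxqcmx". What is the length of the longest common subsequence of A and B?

Backtracking the LCS table gives one alignment: p (A1,B2) → q (A3,B4) → x (A6,B6) → x (A7,B7) → m (A8,B10).
So the longest common subsequence has length 5.

5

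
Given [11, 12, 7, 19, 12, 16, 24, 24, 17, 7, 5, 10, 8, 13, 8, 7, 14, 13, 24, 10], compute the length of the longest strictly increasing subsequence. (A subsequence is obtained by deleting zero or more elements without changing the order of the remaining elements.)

5

One longest increasing subsequence is 11, 12, 16, 17, 24 (positions 1,2,6,9,19), of length 5; no longer one exists.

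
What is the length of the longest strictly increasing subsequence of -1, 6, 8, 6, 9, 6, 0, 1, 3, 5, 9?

Let dp[i] be the longest increasing subsequence ending at position i. Then dp = [1, 2, 3, 2, 4, 2, 2, 3, 4, 5, 6].
The maximum is 6; one witness is -1, 0, 1, 3, 5, 9 at positions 1,7,8,9,10,11.

6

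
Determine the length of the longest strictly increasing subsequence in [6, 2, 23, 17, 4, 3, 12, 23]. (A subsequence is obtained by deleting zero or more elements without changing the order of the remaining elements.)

One longest increasing subsequence is 2, 4, 12, 23 (positions 2,5,7,8), of length 4; no longer one exists.

4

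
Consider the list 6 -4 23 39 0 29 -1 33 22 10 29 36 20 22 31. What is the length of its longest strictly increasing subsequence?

6

Let dp[i] be the longest increasing subsequence ending at position i. Then dp = [1, 1, 2, 3, 2, 3, 2, 4, 3, 3, 4, 5, 4, 5, 6].
The maximum is 6; one witness is -4, 0, 10, 20, 22, 31 at positions 2,5,10,13,14,15.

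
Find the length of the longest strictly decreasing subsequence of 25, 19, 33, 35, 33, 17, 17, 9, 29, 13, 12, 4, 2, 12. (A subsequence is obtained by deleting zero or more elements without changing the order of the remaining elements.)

7

Let dp[i] be the longest decreasing subsequence ending at position i. Then dp = [1, 2, 1, 1, 2, 3, 3, 4, 3, 4, 5, 6, 7, 5].
The maximum is 7; one witness is 25, 19, 17, 13, 12, 4, 2 at positions 1,2,6,10,11,12,13.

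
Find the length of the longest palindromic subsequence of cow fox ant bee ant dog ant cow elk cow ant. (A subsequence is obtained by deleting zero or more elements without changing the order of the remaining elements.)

5

One longest palindromic subsequence is ant cow elk cow ant (positions 3,8,9,10,11); it reads the same forward and backward, and the interval DP gives dp[1][11] = 5.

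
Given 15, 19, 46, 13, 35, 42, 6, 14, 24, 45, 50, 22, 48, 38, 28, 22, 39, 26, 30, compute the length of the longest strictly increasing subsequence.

6

Let dp[i] be the longest increasing subsequence ending at position i. Then dp = [1, 2, 3, 1, 3, 4, 1, 2, 3, 5, 6, 3, 6, 4, 4, 3, 5, 4, 5].
The maximum is 6; one witness is 15, 19, 35, 42, 45, 50 at positions 1,2,5,6,10,11.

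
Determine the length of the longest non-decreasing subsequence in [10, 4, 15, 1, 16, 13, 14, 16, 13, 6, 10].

4

Let dp[i] be the longest non-decreasing subsequence ending at position i. Then dp = [1, 1, 2, 1, 3, 2, 3, 4, 3, 2, 3].
The maximum is 4; one witness is 10, 15, 16, 16 at positions 1,3,5,8.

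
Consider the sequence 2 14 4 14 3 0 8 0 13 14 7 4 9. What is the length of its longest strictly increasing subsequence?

Let dp[i] be the longest increasing subsequence ending at position i. Then dp = [1, 2, 2, 3, 2, 1, 3, 1, 4, 5, 3, 3, 4].
The maximum is 5; one witness is 2, 4, 8, 13, 14 at positions 1,3,7,9,10.

5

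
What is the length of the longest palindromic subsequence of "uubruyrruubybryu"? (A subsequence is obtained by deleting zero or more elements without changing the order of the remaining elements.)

9

Using dp[i][j] = 2 + dp[i+1][j−1] if the ends match, else max(dp[i+1][j], dp[i][j−1]):
dp[1][16] = 9. A witness is uyrbybryu at positions 1,6,7,11,12,13,14,15,16.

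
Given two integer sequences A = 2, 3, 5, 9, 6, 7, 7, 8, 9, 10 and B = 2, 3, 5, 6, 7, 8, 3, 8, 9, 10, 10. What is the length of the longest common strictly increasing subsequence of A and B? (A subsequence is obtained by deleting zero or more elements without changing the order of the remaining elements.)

A longest common strictly increasing subsequence is 2, 3, 5, 6, 7, 8, 9, 10 (length 8); it appears in order in both A and B, and no longer such subsequence exists.

8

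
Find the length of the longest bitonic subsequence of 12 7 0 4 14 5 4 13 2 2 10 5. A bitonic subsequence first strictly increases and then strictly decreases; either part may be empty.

6

Let inc[i] be the LIS ending at i and dec[i] the longest strictly decreasing subsequence starting at i. inc = [1, 1, 1, 2, 3, 3, 2, 4, 2, 2, 4, 3], dec = [5, 4, 1, 2, 4, 3, 2, 3, 1, 1, 2, 1].
max_i inc[i]+dec[i]−1 = 6, with one witness 0, 4, 14, 13, 10, 5.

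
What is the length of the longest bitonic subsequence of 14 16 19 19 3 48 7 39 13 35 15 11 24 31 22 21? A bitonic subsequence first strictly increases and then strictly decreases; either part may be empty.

Let inc[i] be the LIS ending at i and dec[i] the longest strictly decreasing subsequence starting at i. inc = [1, 2, 3, 3, 1, 4, 2, 4, 3, 4, 4, 3, 5, 6, 5, 5], dec = [3, 3, 3, 3, 1, 6, 1, 5, 2, 4, 2, 1, 3, 3, 2, 1].
max_i inc[i]+dec[i]−1 = 9, with one witness 14, 16, 19, 48, 39, 35, 31, 22, 21.

9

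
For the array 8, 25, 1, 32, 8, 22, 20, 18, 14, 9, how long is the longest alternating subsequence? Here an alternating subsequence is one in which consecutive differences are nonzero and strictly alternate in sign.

7

A longest alternating subsequence is 8, 25, 1, 32, 8, 22, 20 (positions 1,2,3,4,5,6,7); its 6 consecutive differences strictly alternate in sign, and length 7 is optimal.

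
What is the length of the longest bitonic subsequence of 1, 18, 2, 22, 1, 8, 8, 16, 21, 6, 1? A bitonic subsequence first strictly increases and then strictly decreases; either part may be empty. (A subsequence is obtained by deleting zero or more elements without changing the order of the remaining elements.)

7

Let inc[i] be the LIS ending at i and dec[i] the longest strictly decreasing subsequence starting at i. inc = [1, 2, 2, 3, 1, 3, 3, 4, 5, 3, 1], dec = [1, 4, 2, 4, 1, 3, 3, 3, 3, 2, 1].
max_i inc[i]+dec[i]−1 = 7, with one witness 1, 2, 8, 16, 21, 6, 1.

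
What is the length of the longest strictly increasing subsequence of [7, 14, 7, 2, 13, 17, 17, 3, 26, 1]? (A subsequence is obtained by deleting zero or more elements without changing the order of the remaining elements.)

4

Scanning left to right, the best length ending at each element is: 7→1, 14→2, 7→1, 2→1, 13→2, 17→3, 17→3, 3→2, 26→4, 1→1.
So the longest increasing subsequence has length 4, e.g. 7, 14, 17, 26.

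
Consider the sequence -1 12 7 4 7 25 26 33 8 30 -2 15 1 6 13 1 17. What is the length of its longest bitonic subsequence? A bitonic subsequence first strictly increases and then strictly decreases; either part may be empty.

One longest bitonic subsequence is -1, 4, 7, 25, 26, 33, 30, 15, 13, 1 (positions 1,4,5,6,7,8,10,12,15,16): it rises to 33 then falls. Length 10 is optimal.

10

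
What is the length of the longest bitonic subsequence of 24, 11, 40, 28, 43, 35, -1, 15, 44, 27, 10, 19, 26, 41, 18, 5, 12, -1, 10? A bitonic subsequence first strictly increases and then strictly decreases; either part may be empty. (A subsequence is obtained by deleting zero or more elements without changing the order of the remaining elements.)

9

Let inc[i] be the LIS ending at i and dec[i] the longest strictly decreasing subsequence starting at i. inc = [1, 1, 2, 2, 3, 3, 1, 2, 4, 3, 2, 3, 4, 5, 3, 2, 3, 1, 3], dec = [5, 4, 7, 6, 7, 6, 1, 4, 6, 5, 3, 4, 4, 4, 3, 2, 2, 1, 1].
max_i inc[i]+dec[i]−1 = 9, with one witness 24, 40, 43, 35, 27, 26, 18, 12, 10.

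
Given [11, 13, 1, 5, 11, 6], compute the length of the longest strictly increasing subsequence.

3

Let dp[i] be the longest increasing subsequence ending at position i. Then dp = [1, 2, 1, 2, 3, 3].
The maximum is 3; one witness is 1, 5, 11 at positions 3,4,5.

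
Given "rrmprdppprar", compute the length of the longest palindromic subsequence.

8

Using dp[i][j] = 2 + dp[i+1][j−1] if the ends match, else max(dp[i+1][j], dp[i][j−1]):
dp[1][12] = 8. A witness is rrpppprr at positions 1,2,4,7,8,9,10,12.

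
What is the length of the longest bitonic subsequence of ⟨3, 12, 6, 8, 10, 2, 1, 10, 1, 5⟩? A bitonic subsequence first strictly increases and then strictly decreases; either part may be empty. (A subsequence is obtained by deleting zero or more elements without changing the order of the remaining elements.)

One longest bitonic subsequence is 3, 6, 8, 10, 2, 1 (positions 1,3,4,5,6,9): it rises to 10 then falls. Length 6 is optimal.

6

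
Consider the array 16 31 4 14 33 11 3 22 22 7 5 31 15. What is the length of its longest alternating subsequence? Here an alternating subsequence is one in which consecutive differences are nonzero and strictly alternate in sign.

Track the best alternating length ending on an up-step vs a down-step at each position: up/down = 1/1, 2/1, 1/3, 4/3, 4/1, 4/5, 1/5, 6/5, 6/5, 6/7, 6/7, 8/5, 8/9.
The maximum over both is 9; one such subsequence is 16, 31, 4, 14, 11, 22, 7, 31, 15.

9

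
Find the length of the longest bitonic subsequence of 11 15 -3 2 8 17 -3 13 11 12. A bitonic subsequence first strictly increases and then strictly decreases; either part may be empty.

Let inc[i] be the LIS ending at i and dec[i] the longest strictly decreasing subsequence starting at i. inc = [1, 2, 1, 2, 3, 4, 1, 4, 4, 5], dec = [3, 3, 1, 2, 2, 3, 1, 2, 1, 1].
max_i inc[i]+dec[i]−1 = 6, with one witness -3, 2, 8, 17, 13, 12.

6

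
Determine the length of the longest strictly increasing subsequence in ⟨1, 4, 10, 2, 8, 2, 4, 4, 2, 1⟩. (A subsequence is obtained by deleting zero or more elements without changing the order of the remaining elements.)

Scanning left to right, the best length ending at each element is: 1→1, 4→2, 10→3, 2→2, 8→3, 2→2, 4→3, 4→3, 2→2, 1→1.
So the longest increasing subsequence has length 3, e.g. 1, 4, 10.

3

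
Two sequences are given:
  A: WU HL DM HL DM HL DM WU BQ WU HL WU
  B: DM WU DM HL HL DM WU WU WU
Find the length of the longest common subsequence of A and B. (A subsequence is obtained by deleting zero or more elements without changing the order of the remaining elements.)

Backtracking the LCS table gives one alignment: WU (A1,B2) → DM (A3,B3) → HL (A4,B4) → HL (A6,B5) → DM (A7,B6) → WU (A8,B7) → WU (A10,B8) → WU (A12,B9).
So the longest common subsequence has length 8.

8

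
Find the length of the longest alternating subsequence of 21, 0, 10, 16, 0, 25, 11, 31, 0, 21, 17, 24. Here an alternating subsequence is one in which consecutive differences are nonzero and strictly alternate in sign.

A longest alternating subsequence is 21, 0, 10, 0, 25, 11, 31, 0, 21, 17, 24 (positions 1,2,3,5,6,7,8,9,10,11,12); its 10 consecutive differences strictly alternate in sign, and length 11 is optimal.

11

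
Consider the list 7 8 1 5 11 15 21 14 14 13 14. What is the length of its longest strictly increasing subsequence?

Let dp[i] be the longest increasing subsequence ending at position i. Then dp = [1, 2, 1, 2, 3, 4, 5, 4, 4, 4, 5].
The maximum is 5; one witness is 7, 8, 11, 15, 21 at positions 1,2,5,6,7.

5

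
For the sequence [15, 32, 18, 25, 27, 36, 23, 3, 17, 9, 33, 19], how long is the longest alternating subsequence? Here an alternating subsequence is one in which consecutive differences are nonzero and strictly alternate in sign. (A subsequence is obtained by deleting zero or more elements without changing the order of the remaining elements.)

9

A longest alternating subsequence is 15, 32, 18, 25, 3, 17, 9, 33, 19 (positions 1,2,3,4,8,9,10,11,12); its 8 consecutive differences strictly alternate in sign, and length 9 is optimal.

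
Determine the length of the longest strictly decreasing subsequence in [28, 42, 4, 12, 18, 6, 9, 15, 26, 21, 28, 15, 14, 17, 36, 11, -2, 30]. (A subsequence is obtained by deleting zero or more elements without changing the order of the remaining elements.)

Let dp[i] be the longest decreasing subsequence ending at position i. Then dp = [1, 1, 2, 2, 2, 3, 3, 3, 2, 3, 2, 4, 5, 4, 2, 6, 7, 3].
The maximum is 7; one witness is 28, 26, 21, 15, 14, 11, -2 at positions 1,9,10,12,13,16,17.

7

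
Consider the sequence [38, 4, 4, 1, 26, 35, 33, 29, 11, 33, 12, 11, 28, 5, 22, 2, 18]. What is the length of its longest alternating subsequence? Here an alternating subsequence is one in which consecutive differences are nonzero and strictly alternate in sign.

11

A longest alternating subsequence is 38, 4, 35, 29, 33, 12, 28, 5, 22, 2, 18 (positions 1,2,6,8,10,11,13,14,15,16,17); its 10 consecutive differences strictly alternate in sign, and length 11 is optimal.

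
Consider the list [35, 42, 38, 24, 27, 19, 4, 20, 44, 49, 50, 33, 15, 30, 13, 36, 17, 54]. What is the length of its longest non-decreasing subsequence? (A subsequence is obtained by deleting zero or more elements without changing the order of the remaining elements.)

6

Scanning left to right, the best length ending at each element is: 35→1, 42→2, 38→2, 24→1, 27→2, 19→1, 4→1, 20→2, 44→3, 49→4, 50→5, 33→3, 15→2, 30→3, 13→2, 36→4, 17→3, 54→6.
So the longest non-decreasing subsequence has length 6, e.g. 35, 42, 44, 49, 50, 54.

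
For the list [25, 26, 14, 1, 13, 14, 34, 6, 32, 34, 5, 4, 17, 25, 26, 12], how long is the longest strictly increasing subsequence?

Scanning left to right, the best length ending at each element is: 25→1, 26→2, 14→1, 1→1, 13→2, 14→3, 34→4, 6→2, 32→4, 34→5, 5→2, 4→2, 17→4, 25→5, 26→6, 12→3.
So the longest increasing subsequence has length 6, e.g. 1, 13, 14, 17, 25, 26.

6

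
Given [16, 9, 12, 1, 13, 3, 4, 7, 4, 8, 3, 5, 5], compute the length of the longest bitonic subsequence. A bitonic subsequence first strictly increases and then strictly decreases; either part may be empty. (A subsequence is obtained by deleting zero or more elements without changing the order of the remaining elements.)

6

Let inc[i] be the LIS ending at i and dec[i] the longest strictly decreasing subsequence starting at i. inc = [1, 1, 2, 1, 3, 2, 3, 4, 3, 5, 2, 4, 4], dec = [5, 4, 4, 1, 4, 1, 2, 3, 2, 2, 1, 1, 1].
max_i inc[i]+dec[i]−1 = 6, with one witness 9, 12, 13, 7, 4, 3.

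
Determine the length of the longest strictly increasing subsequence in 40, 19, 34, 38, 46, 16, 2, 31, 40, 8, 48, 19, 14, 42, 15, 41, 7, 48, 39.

One longest increasing subsequence is 19, 34, 38, 40, 42, 48 (positions 2,3,4,9,14,18), of length 6; no longer one exists.

6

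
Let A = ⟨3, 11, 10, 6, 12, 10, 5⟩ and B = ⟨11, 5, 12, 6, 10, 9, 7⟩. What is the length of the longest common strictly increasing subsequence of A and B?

A longest common strictly increasing subsequence is 11, 12 (length 2); it appears in order in both A and B, and no longer such subsequence exists.

2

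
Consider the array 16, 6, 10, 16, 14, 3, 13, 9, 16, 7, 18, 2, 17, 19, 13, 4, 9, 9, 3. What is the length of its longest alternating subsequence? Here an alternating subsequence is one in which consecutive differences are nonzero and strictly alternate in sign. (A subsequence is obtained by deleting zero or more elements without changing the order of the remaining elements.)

14

A longest alternating subsequence is 16, 6, 10, 3, 13, 9, 16, 7, 18, 2, 17, 4, 9, 3 (positions 1,2,3,6,7,8,9,10,11,12,13,16,17,19); its 13 consecutive differences strictly alternate in sign, and length 14 is optimal.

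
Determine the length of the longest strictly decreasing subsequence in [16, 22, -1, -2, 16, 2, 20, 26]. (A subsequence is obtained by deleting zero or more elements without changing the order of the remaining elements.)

3

Scanning left to right, the best length ending at each element is: 16→1, 22→1, -1→2, -2→3, 16→2, 2→3, 20→2, 26→1.
So the longest decreasing subsequence has length 3, e.g. 16, -1, -2.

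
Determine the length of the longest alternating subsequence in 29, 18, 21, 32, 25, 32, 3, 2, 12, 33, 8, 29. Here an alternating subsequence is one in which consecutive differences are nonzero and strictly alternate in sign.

9

A longest alternating subsequence is 29, 18, 32, 25, 32, 3, 12, 8, 29 (positions 1,2,4,5,6,7,9,11,12); its 8 consecutive differences strictly alternate in sign, and length 9 is optimal.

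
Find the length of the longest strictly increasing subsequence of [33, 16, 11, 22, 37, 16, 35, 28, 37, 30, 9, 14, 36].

Scanning left to right, the best length ending at each element is: 33→1, 16→1, 11→1, 22→2, 37→3, 16→2, 35→3, 28→3, 37→4, 30→4, 9→1, 14→2, 36→5.
So the longest increasing subsequence has length 5, e.g. 16, 22, 28, 30, 36.

5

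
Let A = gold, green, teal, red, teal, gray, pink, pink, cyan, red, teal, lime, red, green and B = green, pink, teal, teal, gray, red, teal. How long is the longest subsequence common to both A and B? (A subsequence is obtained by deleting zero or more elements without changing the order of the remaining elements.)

A longest common subsequence is green, teal, teal, gray, red, teal (length 6); the LCS DP confirms no longer common subsequence exists.

6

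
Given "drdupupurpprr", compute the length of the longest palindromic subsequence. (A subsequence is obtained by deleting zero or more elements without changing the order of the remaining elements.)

Using dp[i][j] = 2 + dp[i+1][j−1] if the ends match, else max(dp[i+1][j], dp[i][j−1]):
dp[1][13] = 7. A witness is rpprppr at positions 2,5,7,9,10,11,13.

7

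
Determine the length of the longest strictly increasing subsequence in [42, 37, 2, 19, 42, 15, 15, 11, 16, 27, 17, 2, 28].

Scanning left to right, the best length ending at each element is: 42→1, 37→1, 2→1, 19→2, 42→3, 15→2, 15→2, 11→2, 16→3, 27→4, 17→4, 2→1, 28→5.
So the longest increasing subsequence has length 5, e.g. 2, 15, 16, 27, 28.

5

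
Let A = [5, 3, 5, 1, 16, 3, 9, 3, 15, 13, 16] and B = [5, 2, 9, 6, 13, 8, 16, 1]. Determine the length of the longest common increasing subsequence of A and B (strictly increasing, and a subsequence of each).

4

For each value that appears in both, track the longest common increasing run ending there.
The best achievable length is 4; one witness is 5, 9, 13, 16 (A-positions 1,7,10,11, B-positions 1,3,5,7).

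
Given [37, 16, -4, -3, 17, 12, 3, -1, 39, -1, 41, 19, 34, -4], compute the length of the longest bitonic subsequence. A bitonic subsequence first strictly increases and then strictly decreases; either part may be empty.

7

Let inc[i] be the LIS ending at i and dec[i] the longest strictly decreasing subsequence starting at i. inc = [1, 1, 1, 2, 3, 3, 3, 3, 4, 3, 5, 4, 5, 1], dec = [6, 5, 1, 2, 5, 4, 3, 2, 3, 2, 3, 2, 2, 1].
max_i inc[i]+dec[i]−1 = 7, with one witness -4, -3, 17, 12, 3, -1, -4.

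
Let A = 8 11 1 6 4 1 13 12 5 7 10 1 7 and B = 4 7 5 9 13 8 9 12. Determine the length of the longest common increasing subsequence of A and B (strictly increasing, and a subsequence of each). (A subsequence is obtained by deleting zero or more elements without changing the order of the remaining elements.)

2

For each value that appears in both, track the longest common increasing run ending there.
The best achievable length is 2; one witness is 4, 7 (A-positions 5,10, B-positions 1,2).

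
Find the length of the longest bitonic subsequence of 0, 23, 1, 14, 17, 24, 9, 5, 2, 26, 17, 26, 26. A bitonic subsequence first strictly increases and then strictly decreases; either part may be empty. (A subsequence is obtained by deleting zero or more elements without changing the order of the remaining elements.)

One longest bitonic subsequence is 0, 1, 14, 17, 24, 9, 5, 2 (positions 1,3,4,5,6,7,8,9): it rises to 24 then falls. Length 8 is optimal.

8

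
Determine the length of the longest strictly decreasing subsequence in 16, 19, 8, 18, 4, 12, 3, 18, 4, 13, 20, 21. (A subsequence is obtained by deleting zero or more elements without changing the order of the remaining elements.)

One longest decreasing subsequence is 16, 8, 4, 3 (positions 1,3,5,7), of length 4; no longer one exists.

4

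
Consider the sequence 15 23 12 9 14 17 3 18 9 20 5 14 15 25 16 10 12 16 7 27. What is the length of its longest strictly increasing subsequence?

7

Scanning left to right, the best length ending at each element is: 15→1, 23→2, 12→1, 9→1, 14→2, 17→3, 3→1, 18→4, 9→2, 20→5, 5→2, 14→3, 15→4, 25→6, 16→5, 10→3, 12→4, 16→5, 7→3, 27→7.
So the longest increasing subsequence has length 7, e.g. 12, 14, 17, 18, 20, 25, 27.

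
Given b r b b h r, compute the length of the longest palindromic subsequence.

One longest palindromic subsequence is rbbr (positions 2,3,4,6); it reads the same forward and backward, and the interval DP gives dp[1][6] = 4.

4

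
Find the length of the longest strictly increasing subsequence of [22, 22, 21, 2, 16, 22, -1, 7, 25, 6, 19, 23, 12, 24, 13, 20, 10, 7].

5

Scanning left to right, the best length ending at each element is: 22→1, 22→1, 21→1, 2→1, 16→2, 22→3, -1→1, 7→2, 25→4, 6→2, 19→3, 23→4, 12→3, 24→5, 13→4, 20→5, 10→3, 7→3.
So the longest increasing subsequence has length 5, e.g. 2, 16, 22, 23, 24.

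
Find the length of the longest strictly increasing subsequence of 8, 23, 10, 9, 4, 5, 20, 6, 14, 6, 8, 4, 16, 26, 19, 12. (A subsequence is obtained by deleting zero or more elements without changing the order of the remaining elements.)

6

Scanning left to right, the best length ending at each element is: 8→1, 23→2, 10→2, 9→2, 4→1, 5→2, 20→3, 6→3, 14→4, 6→3, 8→4, 4→1, 16→5, 26→6, 19→6, 12→5.
So the longest increasing subsequence has length 6, e.g. 4, 5, 6, 14, 16, 26.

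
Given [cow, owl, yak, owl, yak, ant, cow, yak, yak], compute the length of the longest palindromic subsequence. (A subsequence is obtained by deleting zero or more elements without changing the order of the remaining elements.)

5

One longest palindromic subsequence is yak yak cow yak yak (positions 3,5,7,8,9); it reads the same forward and backward, and the interval DP gives dp[1][9] = 5.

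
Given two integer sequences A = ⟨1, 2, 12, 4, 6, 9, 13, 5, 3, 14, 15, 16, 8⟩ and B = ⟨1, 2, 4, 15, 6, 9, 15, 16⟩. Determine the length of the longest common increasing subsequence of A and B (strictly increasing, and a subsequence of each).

A longest common strictly increasing subsequence is 1, 2, 4, 6, 9, 15, 16 (length 7); it appears in order in both A and B, and no longer such subsequence exists.

7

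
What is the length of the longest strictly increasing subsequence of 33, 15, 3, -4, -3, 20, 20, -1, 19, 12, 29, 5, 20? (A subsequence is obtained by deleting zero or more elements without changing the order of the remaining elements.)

Scanning left to right, the best length ending at each element is: 33→1, 15→1, 3→1, -4→1, -3→2, 20→3, 20→3, -1→3, 19→4, 12→4, 29→5, 5→4, 20→5.
So the longest increasing subsequence has length 5, e.g. -4, -3, -1, 19, 29.

5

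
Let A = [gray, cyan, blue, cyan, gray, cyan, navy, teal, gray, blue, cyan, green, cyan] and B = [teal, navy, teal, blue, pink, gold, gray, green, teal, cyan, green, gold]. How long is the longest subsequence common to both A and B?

A longest common subsequence is blue, gray, teal, cyan, green (length 5); the LCS DP confirms no longer common subsequence exists.

5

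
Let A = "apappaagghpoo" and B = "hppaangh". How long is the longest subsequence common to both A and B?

6

Backtracking the LCS table gives one alignment: p (A4,B2) → p (A5,B3) → a (A6,B4) → a (A7,B5) → g (A9,B7) → h (A10,B8).
So the longest common subsequence has length 6.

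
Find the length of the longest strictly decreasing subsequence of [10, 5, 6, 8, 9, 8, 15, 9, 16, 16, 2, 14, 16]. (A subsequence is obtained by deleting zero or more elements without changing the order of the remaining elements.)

4

Let dp[i] be the longest decreasing subsequence ending at position i. Then dp = [1, 2, 2, 2, 2, 3, 1, 2, 1, 1, 4, 2, 1].
The maximum is 4; one witness is 10, 9, 8, 2 at positions 1,5,6,11.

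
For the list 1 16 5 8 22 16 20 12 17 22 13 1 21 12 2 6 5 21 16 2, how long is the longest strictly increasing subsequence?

6

Let dp[i] be the longest increasing subsequence ending at position i. Then dp = [1, 2, 2, 3, 4, 4, 5, 4, 5, 6, 5, 1, 6, 4, 2, 3, 3, 6, 6, 2].
The maximum is 6; one witness is 1, 5, 8, 16, 20, 22 at positions 1,3,4,6,7,10.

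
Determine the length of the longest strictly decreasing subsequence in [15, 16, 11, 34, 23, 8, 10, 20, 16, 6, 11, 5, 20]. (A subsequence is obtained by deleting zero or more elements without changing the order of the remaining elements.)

6

Let dp[i] be the longest decreasing subsequence ending at position i. Then dp = [1, 1, 2, 1, 2, 3, 3, 3, 4, 5, 5, 6, 3].
The maximum is 6; one witness is 34, 23, 20, 16, 6, 5 at positions 4,5,8,9,10,12.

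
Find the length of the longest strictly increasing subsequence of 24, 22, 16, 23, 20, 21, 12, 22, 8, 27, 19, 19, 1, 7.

Scanning left to right, the best length ending at each element is: 24→1, 22→1, 16→1, 23→2, 20→2, 21→3, 12→1, 22→4, 8→1, 27→5, 19→2, 19→2, 1→1, 7→2.
So the longest increasing subsequence has length 5, e.g. 16, 20, 21, 22, 27.

5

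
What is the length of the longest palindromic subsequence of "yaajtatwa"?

5

One longest palindromic subsequence is atata (positions 2,5,6,7,9); it reads the same forward and backward, and the interval DP gives dp[1][9] = 5.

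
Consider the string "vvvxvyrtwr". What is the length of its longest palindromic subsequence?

4

One longest palindromic subsequence is vvvv (positions 1,2,3,5); it reads the same forward and backward, and the interval DP gives dp[1][10] = 4.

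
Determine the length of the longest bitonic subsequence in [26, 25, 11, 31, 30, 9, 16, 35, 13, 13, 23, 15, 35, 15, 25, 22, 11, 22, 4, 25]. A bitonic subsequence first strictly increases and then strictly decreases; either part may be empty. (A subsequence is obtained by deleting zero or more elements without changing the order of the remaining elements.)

8

One longest bitonic subsequence is 11, 16, 23, 35, 25, 22, 11, 4 (positions 3,7,11,13,15,16,17,19): it rises to 35 then falls. Length 8 is optimal.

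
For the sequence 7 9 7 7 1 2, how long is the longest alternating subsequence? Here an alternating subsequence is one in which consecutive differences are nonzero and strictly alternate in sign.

4

Track the best alternating length ending on an up-step vs a down-step at each position: up/down = 1/1, 2/1, 1/3, 1/3, 1/3, 4/3.
The maximum over both is 4; one such subsequence is 7, 9, 1, 2.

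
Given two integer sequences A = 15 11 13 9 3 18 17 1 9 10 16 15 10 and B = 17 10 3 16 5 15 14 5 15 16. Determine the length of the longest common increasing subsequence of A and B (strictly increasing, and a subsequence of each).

2

A longest common strictly increasing subsequence is 10, 16 (length 2); it appears in order in both A and B, and no longer such subsequence exists.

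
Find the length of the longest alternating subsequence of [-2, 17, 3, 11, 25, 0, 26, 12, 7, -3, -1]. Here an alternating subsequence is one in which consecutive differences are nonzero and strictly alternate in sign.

A longest alternating subsequence is -2, 17, 3, 11, 0, 26, -3, -1 (positions 1,2,3,4,6,7,10,11); its 7 consecutive differences strictly alternate in sign, and length 8 is optimal.

8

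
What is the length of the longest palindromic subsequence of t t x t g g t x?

Using dp[i][j] = 2 + dp[i+1][j−1] if the ends match, else max(dp[i+1][j], dp[i][j−1]):
dp[1][8] = 6. A witness is xtggtx at positions 3,4,5,6,7,8.

6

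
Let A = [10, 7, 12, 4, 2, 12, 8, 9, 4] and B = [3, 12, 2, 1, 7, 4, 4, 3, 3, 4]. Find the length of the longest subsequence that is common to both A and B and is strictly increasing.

For each value that appears in both, track the longest common increasing run ending there.
The best achievable length is 2; one witness is 2, 4 (A-positions 5,9, B-positions 3,6).

2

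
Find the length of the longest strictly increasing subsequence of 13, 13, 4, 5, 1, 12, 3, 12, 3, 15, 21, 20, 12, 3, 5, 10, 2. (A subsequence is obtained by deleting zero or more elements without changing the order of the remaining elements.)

Let dp[i] be the longest increasing subsequence ending at position i. Then dp = [1, 1, 1, 2, 1, 3, 2, 3, 2, 4, 5, 5, 3, 2, 3, 4, 2].
The maximum is 5; one witness is 4, 5, 12, 15, 21 at positions 3,4,6,10,11.

5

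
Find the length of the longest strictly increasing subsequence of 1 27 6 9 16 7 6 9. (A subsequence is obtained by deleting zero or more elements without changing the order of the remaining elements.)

4

Scanning left to right, the best length ending at each element is: 1→1, 27→2, 6→2, 9→3, 16→4, 7→3, 6→2, 9→4.
So the longest increasing subsequence has length 4, e.g. 1, 6, 9, 16.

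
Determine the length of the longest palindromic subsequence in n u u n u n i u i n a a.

7

Using dp[i][j] = 2 + dp[i+1][j−1] if the ends match, else max(dp[i+1][j], dp[i][j−1]):
dp[1][12] = 7. A witness is nununun at positions 1,3,4,5,6,8,10.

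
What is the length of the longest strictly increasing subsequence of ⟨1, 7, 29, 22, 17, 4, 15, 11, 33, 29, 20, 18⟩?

4

Let dp[i] be the longest increasing subsequence ending at position i. Then dp = [1, 2, 3, 3, 3, 2, 3, 3, 4, 4, 4, 4].
The maximum is 4; one witness is 1, 7, 29, 33 at positions 1,2,3,9.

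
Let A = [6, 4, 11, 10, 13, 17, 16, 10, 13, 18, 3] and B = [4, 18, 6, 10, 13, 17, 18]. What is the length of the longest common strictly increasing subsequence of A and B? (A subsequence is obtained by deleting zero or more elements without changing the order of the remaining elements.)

5

A longest common strictly increasing subsequence is 4, 10, 13, 17, 18 (length 5); it appears in order in both A and B, and no longer such subsequence exists.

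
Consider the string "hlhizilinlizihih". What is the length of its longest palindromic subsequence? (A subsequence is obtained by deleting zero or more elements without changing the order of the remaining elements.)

One longest palindromic subsequence is hhizilnlizihh (positions 1,3,4,5,6,7,9,10,11,12,13,14,16); it reads the same forward and backward, and the interval DP gives dp[1][16] = 13.

13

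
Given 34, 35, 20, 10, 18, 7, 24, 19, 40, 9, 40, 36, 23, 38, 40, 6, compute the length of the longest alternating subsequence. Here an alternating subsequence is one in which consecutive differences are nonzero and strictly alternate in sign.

A longest alternating subsequence is 34, 35, 10, 18, 7, 24, 19, 40, 9, 40, 36, 38, 6 (positions 1,2,4,5,6,7,8,9,10,11,12,14,16); its 12 consecutive differences strictly alternate in sign, and length 13 is optimal.

13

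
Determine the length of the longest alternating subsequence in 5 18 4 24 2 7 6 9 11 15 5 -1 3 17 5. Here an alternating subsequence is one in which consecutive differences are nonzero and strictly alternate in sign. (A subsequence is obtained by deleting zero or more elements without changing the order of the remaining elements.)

11

A longest alternating subsequence is 5, 18, 4, 24, 2, 7, 6, 9, 5, 17, 5 (positions 1,2,3,4,5,6,7,8,11,14,15); its 10 consecutive differences strictly alternate in sign, and length 11 is optimal.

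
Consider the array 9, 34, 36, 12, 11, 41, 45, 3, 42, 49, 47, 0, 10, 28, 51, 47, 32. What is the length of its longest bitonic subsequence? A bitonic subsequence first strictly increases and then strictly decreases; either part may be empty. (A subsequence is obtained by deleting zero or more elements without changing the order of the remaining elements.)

One longest bitonic subsequence is 9, 34, 36, 41, 45, 49, 51, 47, 32 (positions 1,2,3,6,7,10,15,16,17): it rises to 51 then falls. Length 9 is optimal.

9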